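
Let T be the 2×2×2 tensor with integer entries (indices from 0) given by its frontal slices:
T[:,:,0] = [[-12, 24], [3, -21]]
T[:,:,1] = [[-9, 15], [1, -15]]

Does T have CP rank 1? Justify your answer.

No

The mode-2 unfolding of T (rows indexed by j, columns by (i,k) = (0,0), (0,1), (1,0), (1,1)) is [[-12, -9, 3, 1], [24, 15, -21, -15]].
There the 2×2 minor on rows j ∈ {0, 1}, columns (i,k) ∈ {(0,0), (0,1)} is det [[-12, -9], [24, 15]] = 36 ≠ 0, so this unfolding has rank ≥ 2; CP rank is at least every unfolding rank, so rank(T) ≥ 2.
In particular rank(T) ≥ 2 > 1, so T is not rank-1.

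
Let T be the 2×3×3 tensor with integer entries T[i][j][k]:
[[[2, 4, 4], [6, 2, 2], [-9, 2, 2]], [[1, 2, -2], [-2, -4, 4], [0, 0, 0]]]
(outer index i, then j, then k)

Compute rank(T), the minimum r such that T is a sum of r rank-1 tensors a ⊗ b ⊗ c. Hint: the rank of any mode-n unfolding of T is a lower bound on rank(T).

3

Lower bound: in the mode-3 unfolding of T (rows indexed by k, columns by (i,j)) the 3×3 minor on rows k ∈ {0, 1, 2}, columns (i,j) ∈ {(0,0), (0,1), (1,0)} is det [[2, 6, 1], [4, 2, 2], [4, 2, -2]] = 80 ≠ 0, so that unfolding has rank ≥ 3 and hence rank(T) ≥ 3 (CP rank is at least every unfolding rank, though it can be larger).
Upper bound: T is a sum of 3 rank-1 terms, T = (0, 1) ⊗ (1, -2, 0) ⊗ (1, 2, -2) + (1, 0) ⊗ (0, 1, -2) ⊗ (4, -2, -2) + (1, 0) ⊗ (2, 2, -1) ⊗ (1, 2, 2) (written with every a and b primitive with positive leading entry and the scale carried by c; CP decompositions are not unique, and this one is verified by expanding entrywise), so rank(T) ≤ 3.
These bounds meet, so rank(T) = 3.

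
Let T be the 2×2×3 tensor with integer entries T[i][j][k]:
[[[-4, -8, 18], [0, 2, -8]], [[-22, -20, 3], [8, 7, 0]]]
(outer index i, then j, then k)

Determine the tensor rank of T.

2

Lower bound: the mode-1 unfolding of T (rows indexed by i, columns by (j,k) = (0,0), (0,1), (0,2), (1,0), (1,1), (1,2)) is [[-4, -8, 18, 0, 2, -8], [-22, -20, 3, 8, 7, 0]].
There the 2×2 minor on rows i ∈ {0, 1}, columns (j,k) ∈ {(0,0), (0,1)} is det [[-4, -8], [-22, -20]] = -96 ≠ 0, so this unfolding has rank ≥ 2; CP rank is at least every unfolding rank, so rank(T) ≥ 2. (Unfolding ranks only ever bound the CP rank from below — rank(T) can be strictly larger than all of them — so the matching upper bound has to come from an explicit 2-term decomposition.)
Upper bound — finding two terms. Write S_k = T[:,:,k] for the frontal slices: S₀ = [[-4, 0], [-22, 8]], S₁ = [[-8, 2], [-20, 7]], S₂ = [[18, -8], [3, 0]].
If T = a₁ ⊗ b₁ ⊗ c₁ + a₂ ⊗ b₂ ⊗ c₂ then each S_k = c₁[k]·a₁b₁ᵀ + c₂[k]·a₂b₂ᵀ. S₀ and S₁ are linearly independent, so a₁b₁ᵀ and a₂b₂ᵀ must span the same plane of matrices: they are the rank-1 matrices of the form x·S₀ + y·S₁.
det(x·S₀ + y·S₁) is −32·x² − 48·xy − 16·y² = (-16)·(x + y)(2·x + y), vanishing at (x:y) = (1:-1) and (1:-2).
M₁ = S₀ − S₁ = [[4, -2], [-2, 1]] = (2, -1)(2, -1)ᵀ and M₂ = S₀ − 2·S₁ = [[12, -4], [18, -6]] = 2·(2, 3)(3, -1)ᵀ, so take a₁ = (2, -1), b₁ = (2, -1), a₂ = (2, 3), b₂ = (3, -1).
Each slice is an integer combination of E₁ = a₁b₁ᵀ and E₂ = a₂b₂ᵀ: S₀ = 2·E₁ − 2·E₂, S₁ = E₁ − 2·E₂, S₂ = 3·E₁ + E₂; reading off coefficients, c₁ = (2, 1, 3) and c₂ = (-2, -2, 1).
Hence T = (2, -1) ⊗ (2, -1) ⊗ (2, 1, 3) + (2, 3) ⊗ (3, -1) ⊗ (-2, -2, 1), so rank(T) ≤ 2.
These bounds meet, so rank(T) = 2.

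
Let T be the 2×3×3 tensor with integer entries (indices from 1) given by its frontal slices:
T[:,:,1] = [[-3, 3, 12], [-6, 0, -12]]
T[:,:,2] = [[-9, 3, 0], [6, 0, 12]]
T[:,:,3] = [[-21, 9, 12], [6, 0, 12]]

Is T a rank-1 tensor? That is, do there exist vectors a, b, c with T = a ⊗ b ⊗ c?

No

The mode-3 unfolding of T (rows indexed by k, columns by (i,j) = (1,1), (1,2), (1,3), (2,1), (2,2), (2,3)) is [[-3, 3, 12, -6, 0, -12], [-9, 3, 0, 6, 0, 12], [-21, 9, 12, 6, 0, 12]].
There the 2×2 minor on rows k ∈ {1, 2}, columns (i,j) ∈ {(1,1), (1,2)} is det [[-3, 3], [-9, 3]] = 18 ≠ 0, so this unfolding has rank ≥ 2; CP rank is at least every unfolding rank, so rank(T) ≥ 2.
In particular rank(T) ≥ 2 > 1, so T is not rank-1.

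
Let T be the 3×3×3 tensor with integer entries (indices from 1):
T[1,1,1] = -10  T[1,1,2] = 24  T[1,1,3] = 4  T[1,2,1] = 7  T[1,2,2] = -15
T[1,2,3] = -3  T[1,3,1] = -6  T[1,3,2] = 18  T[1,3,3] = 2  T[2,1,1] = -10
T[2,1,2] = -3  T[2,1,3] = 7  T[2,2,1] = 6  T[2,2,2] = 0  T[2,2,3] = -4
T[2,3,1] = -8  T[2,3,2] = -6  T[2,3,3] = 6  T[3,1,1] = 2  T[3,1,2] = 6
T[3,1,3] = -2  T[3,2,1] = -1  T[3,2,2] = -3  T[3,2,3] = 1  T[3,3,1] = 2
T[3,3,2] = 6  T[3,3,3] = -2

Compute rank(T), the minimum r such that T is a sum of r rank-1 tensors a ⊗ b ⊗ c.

Lower bound: the mode-3 unfolding of T (rows indexed by k, columns by (i,j) = (1,1), (1,2), (1,3), (2,1), (2,2), (2,3), (3,1), (3,2), (3,3)) is [[-10, 7, -6, -10, 6, -8, 2, -1, 2], [24, -15, 18, -3, 0, -6, 6, -3, 6], [4, -3, 2, 7, -4, 6, -2, 1, -2]].
There the 2×2 minor on rows k ∈ {1, 2}, columns (i,j) ∈ {(1,1), (1,2)} is det [[-10, 7], [24, -15]] = -18 ≠ 0, so this unfolding has rank ≥ 2; CP rank is at least every unfolding rank, so rank(T) ≥ 2. (Unfolding ranks only ever bound the CP rank from below — rank(T) can be strictly larger than all of them — so the matching upper bound has to come from an explicit 2-term decomposition.)
Upper bound — finding two terms. Write S_k = T[:,:,k] for the frontal slices: S₁ = [[-10, 7, -6], [-10, 6, -8], [2, -1, 2]], S₂ = [[24, -15, 18], [-3, 0, -6], [6, -3, 6]], S₃ = [[4, -3, 2], [7, -4, 6], [-2, 1, -2]].
If T = a₁ ⊗ b₁ ⊗ c₁ + a₂ ⊗ b₂ ⊗ c₂ then each S_k = c₁[k]·a₁b₁ᵀ + c₂[k]·a₂b₂ᵀ. S₁ and S₂ are linearly independent, so a₁b₁ᵀ and a₂b₂ᵀ must span the same plane of matrices: they are the rank-1 matrices of the form x·S₁ + y·S₂.
The 2×2 minor of x·S₁ + y·S₂ on rows {1,2}, columns {1,2} is 10·x² + 15·xy − 45·y² = 5·(2·x − 3·y)(x + 3·y), vanishing at (x:y) = (3:2) and (3:-1).
M₁ = 3·S₁ + 2·S₂ = [[18, -9, 18], [-36, 18, -36], [18, -9, 18]] = 9·[1, -2, 1][2, -1, 2]ᵀ and M₂ = 3·S₁ − S₂ = [[-54, 36, -36], [-27, 18, -18], [0, 0, 0]] = (-9)·[2, 1, 0][3, -2, 2]ᵀ, so take a₁ = [1, -2, 1], b₁ = [2, -1, 2], a₂ = [2, 1, 0], b₂ = [3, -2, 2].
Each slice is an integer combination of E₁ = a₁b₁ᵀ and E₂ = a₂b₂ᵀ: S₁ = E₁ − 2·E₂, S₂ = 3·E₁ + 3·E₂, S₃ = −E₁ + E₂; reading off coefficients, c₁ = [1, 3, -1] and c₂ = [-2, 3, 1].
Hence T = [1, -2, 1] ⊗ [2, -1, 2] ⊗ [1, 3, -1] + [2, 1, 0] ⊗ [3, -2, 2] ⊗ [-2, 3, 1], so rank(T) ≤ 2.
These bounds meet, so rank(T) = 2.

2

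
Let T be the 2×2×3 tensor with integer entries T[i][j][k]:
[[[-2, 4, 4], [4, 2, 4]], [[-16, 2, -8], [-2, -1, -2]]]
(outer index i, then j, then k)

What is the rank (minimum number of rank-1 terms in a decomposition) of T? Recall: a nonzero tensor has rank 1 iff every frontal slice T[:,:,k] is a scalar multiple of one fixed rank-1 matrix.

Lower bound: the mode-3 unfolding of T (rows indexed by k, columns by (i,j) = (0,0), (0,1), (1,0), (1,1)) is [[-2, 4, -16, -2], [4, 2, 2, -1], [4, 4, -8, -2]].
There the 3×3 minor on rows k ∈ {0, 1, 2}, columns (i,j) ∈ {(0,0), (0,1), (1,0)} is det [[-2, 4, -16], [4, 2, 2], [4, 4, -8]] = 80 ≠ 0, so this unfolding has rank ≥ 3; CP rank is at least every unfolding rank, so rank(T) ≥ 3. (Flattening ranks never certify an upper bound on CP rank; for that we must actually write T with 3 rank-1 terms.)
Upper bound: T is a sum of 3 rank-1 terms, T = (1, 1) ⊗ (1, 0) ⊗ (-8, -4, -4) + (1, 2) ⊗ (1, 0) ⊗ (-2, 4, 0) + (2, -1) ⊗ (2, 1) ⊗ (2, 1, 2) (written with every a and b primitive with positive leading entry and the scale carried by c; CP decompositions are not unique, and this one is verified by expanding entrywise), so rank(T) ≤ 3.
These bounds meet, so rank(T) = 3.

3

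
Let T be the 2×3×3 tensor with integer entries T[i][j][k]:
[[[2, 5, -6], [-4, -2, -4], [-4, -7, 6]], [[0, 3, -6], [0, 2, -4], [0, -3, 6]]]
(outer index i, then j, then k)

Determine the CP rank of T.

2

Lower bound: the mode-2 unfolding of T (rows indexed by j, columns by (i,k) = (0,0), (0,1), (0,2), (1,0), (1,1), (1,2)) is [[2, 5, -6, 0, 3, -6], [-4, -2, -4, 0, 2, -4], [-4, -7, 6, 0, -3, 6]].
There the 2×2 minor on rows j ∈ {0, 1}, columns (i,k) ∈ {(0,0), (0,1)} is det [[2, 5], [-4, -2]] = 16 ≠ 0, so this unfolding has rank ≥ 2; CP rank is at least every unfolding rank, so rank(T) ≥ 2. (This is only a lower bound: in general the CP rank may exceed every unfolding rank, so we still need to exhibit 2 rank-1 terms summing to T.)
Upper bound — finding two terms. Write S_k = T[:,:,k] for the frontal slices: S₀ = [[2, -4, -4], [0, 0, 0]], S₁ = [[5, -2, -7], [3, 2, -3]], S₂ = [[-6, -4, 6], [-6, -4, 6]].
If T = a₁ ∘ b₁ ∘ c₁ + a₂ ∘ b₂ ∘ c₂ then each S_k = c₁[k]·a₁b₁ᵀ + c₂[k]·a₂b₂ᵀ. S₀ and S₁ are linearly independent, so a₁b₁ᵀ and a₂b₂ᵀ must span the same plane of matrices: they are the rank-1 matrices of the form x·S₀ + y·S₁.
The 2×2 minor of x·S₀ + y·S₁ on rows {0,1}, columns {0,1} is 16·xy + 16·y² = 16·(y)(x + y), vanishing at (x:y) = (1:0) and (1:-1).
M₁ = S₀ = [[2, -4, -4], [0, 0, 0]] = 2·[1, 0][1, -2, -2]ᵀ and M₂ = S₀ − S₁ = [[-3, -2, 3], [-3, -2, 3]] = −[1, 1][3, 2, -3]ᵀ, so take a₁ = [1, 0], b₁ = [1, -2, -2], a₂ = [1, 1], b₂ = [3, 2, -3].
Each slice is an integer combination of E₁ = a₁b₁ᵀ and E₂ = a₂b₂ᵀ: S₀ = 2·E₁, S₁ = 2·E₁ + E₂, S₂ = −2·E₂; reading off coefficients, c₁ = [2, 2, 0] and c₂ = [0, 1, -2].
Hence T = [1, 0] ∘ [1, -2, -2] ∘ [2, 2, 0] + [1, 1] ∘ [3, 2, -3] ∘ [0, 1, -2], so rank(T) ≤ 2.
These bounds meet, so rank(T) = 2.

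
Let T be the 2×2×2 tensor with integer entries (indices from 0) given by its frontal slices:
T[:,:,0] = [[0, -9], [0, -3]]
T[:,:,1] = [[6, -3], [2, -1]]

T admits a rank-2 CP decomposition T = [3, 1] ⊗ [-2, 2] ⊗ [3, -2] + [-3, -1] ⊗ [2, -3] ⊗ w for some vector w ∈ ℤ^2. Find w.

w = [-3, 1]

Subtract the known terms from T to get the rank-1 residual R = [-3, -1] ⊗ [2, -3] ⊗ w, so R[i,j,k] = a[i]·b[j]·w[k]. Pick indices with nonzero a[0]·b[0] = (-3)·(2) = -6. Only the fibre through (0,0,·) is needed: R[0,0,:] = T[0,0,:] − Σₗ aₗ[0]bₗ[0]cₗ = [0, 6] − (3)·(-2)·[3, -2] = [18, -6]. Then w[k] = R[0,0,k] / -6 for each k, giving w = [18, -6] / -6 = [-3, 1].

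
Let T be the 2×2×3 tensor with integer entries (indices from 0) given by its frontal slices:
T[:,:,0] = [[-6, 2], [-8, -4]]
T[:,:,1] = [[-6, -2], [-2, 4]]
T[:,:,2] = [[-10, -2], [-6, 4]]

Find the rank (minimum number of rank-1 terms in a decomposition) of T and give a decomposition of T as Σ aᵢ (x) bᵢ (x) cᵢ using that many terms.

Lower bound: in the mode-3 unfolding of T (rows indexed by k, columns by (i,j)) the 3×3 minor on rows k ∈ {0, 1, 2}, columns (i,j) ∈ {(0,0), (0,1), (1,0)} is det [[-6, 2, -8], [-6, -2, -2], [-10, -2, -6]] = -16 ≠ 0, so that unfolding has rank ≥ 3 and hence rank(T) ≥ 3 (CP rank is at least every unfolding rank, though it can be larger).
Upper bound: T is a sum of 3 rank-1 terms, T = (0, 1) (x) (1, 0) (x) (4, -2, -2) + (1, -2) (x) (1, 1) (x) (2, -2, -2) + (1, 1) (x) (1, 0) (x) (-8, -4, -8) (one valid choice — decompositions are not unique — normalised so each a, b is primitive with positive first nonzero entry; check it by expanding all entries), so rank(T) ≤ 3.
These bounds meet, so rank(T) = 3.

rank(T) = 3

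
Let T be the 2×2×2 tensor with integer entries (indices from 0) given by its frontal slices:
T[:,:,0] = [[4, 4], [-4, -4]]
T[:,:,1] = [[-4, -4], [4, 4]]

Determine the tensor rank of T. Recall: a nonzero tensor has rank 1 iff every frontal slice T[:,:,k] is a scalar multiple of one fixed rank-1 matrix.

Lower bound: T ≠ 0 (e.g. T[0,0,0] = 4), so rank(T) ≥ 1.
Upper bound: if T = a (x) b (x) c then every fibre of T is a multiple of the corresponding factor, so read the factors off the fibres through the nonzero entry T[0,0,0] = 4.
The mode-1 fibre T[:,0,0] = [4, -4] gives a = (1, -1) (primitive direction); the mode-2 fibre T[0,:,0] = [4, 4] gives b = (1, 1); then c[k] = T[0,0,k] / (a[0]·b[0]) = [4, -4] / 1 = (4, -4).
Expanding (1, -1) (x) (1, 1) (x) (4, -4) reproduces all 8 entries of T, so T = (1, -1) (x) (1, 1) (x) (4, -4) and rank(T) ≤ 1.
These bounds meet, so rank(T) = 1.

1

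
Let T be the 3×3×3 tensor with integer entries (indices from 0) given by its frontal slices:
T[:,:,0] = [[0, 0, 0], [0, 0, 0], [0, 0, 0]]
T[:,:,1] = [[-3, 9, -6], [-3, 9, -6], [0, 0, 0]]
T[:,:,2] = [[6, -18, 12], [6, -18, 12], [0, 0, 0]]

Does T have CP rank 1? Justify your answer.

If T = a ⊗ b ⊗ c then every fibre of T is a multiple of the corresponding factor, so read the factors off the fibres through the nonzero entry T[0,0,1] = -3.
The mode-1 fibre T[:,0,1] = [-3, -3, 0] gives a = (1, 1, 0) (primitive direction); the mode-2 fibre T[0,:,1] = [-3, 9, -6] gives b = (1, -3, 2); then c[k] = T[0,0,k] / (a[0]·b[0]) = [0, -3, 6] / 1 = (0, -3, 6).
Expanding (1, 1, 0) ⊗ (1, -3, 2) ⊗ (0, -3, 6) reproduces all 27 entries of T, so T = (1, 1, 0) ⊗ (1, -3, 2) ⊗ (0, -3, 6) and rank(T) ≤ 1.
Equivalently every frontal slice T[:,:,k] is c[k] times the rank-1 matrix (1, 1, 0) ⊗ (1, -3, 2). So T has rank 1 (it is nonzero).

Yes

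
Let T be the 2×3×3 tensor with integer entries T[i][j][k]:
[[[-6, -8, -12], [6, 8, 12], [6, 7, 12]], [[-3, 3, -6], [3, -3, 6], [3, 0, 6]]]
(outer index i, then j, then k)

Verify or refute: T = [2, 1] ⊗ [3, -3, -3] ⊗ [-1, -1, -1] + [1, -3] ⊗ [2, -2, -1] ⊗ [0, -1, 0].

No

Reconstruct entry (0,0,2) from the claimed factors: Σₗ aₗ[0]bₗ[0]cₗ[2] = (2)·(3)·(-1) + (1)·(2)·(0) = -6, but T[0,0,2] = -12. The claim is false.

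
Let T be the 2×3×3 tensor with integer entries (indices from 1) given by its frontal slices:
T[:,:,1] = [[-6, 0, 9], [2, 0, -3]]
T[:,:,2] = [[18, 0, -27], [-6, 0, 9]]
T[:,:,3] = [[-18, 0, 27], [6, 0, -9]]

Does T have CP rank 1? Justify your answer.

Yes

If T = a ∘ b ∘ c then every fibre of T is a multiple of the corresponding factor, so read the factors off the fibres through the nonzero entry T[1,1,1] = -6.
The mode-1 fibre T[:,1,1] = [-6, 2] gives a = [3, -1] (primitive direction); the mode-2 fibre T[1,:,1] = [-6, 0, 9] gives b = [2, 0, -3]; then c[k] = T[1,1,k] / (a[1]·b[1]) = [-6, 18, -18] / 6 = [-1, 3, -3].
Expanding [3, -1] ∘ [2, 0, -3] ∘ [-1, 3, -3] reproduces all 18 entries of T, so T = [3, -1] ∘ [2, 0, -3] ∘ [-1, 3, -3] and rank(T) ≤ 1.
Equivalently every frontal slice T[:,:,k] is c[k] times the rank-1 matrix [3, -1] ∘ [2, 0, -3]. So T has rank 1 (it is nonzero).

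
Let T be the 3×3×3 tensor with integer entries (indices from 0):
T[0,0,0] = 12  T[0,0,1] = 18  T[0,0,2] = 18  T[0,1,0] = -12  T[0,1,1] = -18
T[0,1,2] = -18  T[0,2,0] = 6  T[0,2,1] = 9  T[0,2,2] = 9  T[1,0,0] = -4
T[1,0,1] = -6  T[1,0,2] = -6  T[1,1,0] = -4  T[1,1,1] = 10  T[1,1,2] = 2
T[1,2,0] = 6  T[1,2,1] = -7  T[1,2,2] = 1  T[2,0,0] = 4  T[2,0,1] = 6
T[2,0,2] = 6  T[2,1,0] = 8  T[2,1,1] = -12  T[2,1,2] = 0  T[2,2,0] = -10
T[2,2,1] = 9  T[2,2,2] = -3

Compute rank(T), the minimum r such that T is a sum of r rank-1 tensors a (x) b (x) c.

2

Lower bound: the mode-1 unfolding of T (rows indexed by i, columns by (j,k) = (0,0), (0,1), (0,2), (1,0), (1,1), (1,2), (2,0), (2,1), (2,2)) is [[12, 18, 18, -12, -18, -18, 6, 9, 9], [-4, -6, -6, -4, 10, 2, 6, -7, 1], [4, 6, 6, 8, -12, 0, -10, 9, -3]].
There the 2×2 minor on rows i ∈ {0, 1}, columns (j,k) ∈ {(0,0), (1,0)} is det [[12, -12], [-4, -4]] = -96 ≠ 0, so this unfolding has rank ≥ 2; CP rank is at least every unfolding rank, so rank(T) ≥ 2. (Flattening ranks never certify an upper bound on CP rank; for that we must actually write T with 2 rank-1 terms.)
Upper bound — finding two terms. Write S_k = T[:,:,k] for the frontal slices: S₀ = [[12, -12, 6], [-4, -4, 6], [4, 8, -10]], S₁ = [[18, -18, 9], [-6, 10, -7], [6, -12, 9]], S₂ = [[18, -18, 9], [-6, 2, 1], [6, 0, -3]].
If T = a₁ (x) b₁ (x) c₁ + a₂ (x) b₂ (x) c₂ then each S_k = c₁[k]·a₁b₁ᵀ + c₂[k]·a₂b₂ᵀ. S₀ and S₁ are linearly independent, so a₁b₁ᵀ and a₂b₂ᵀ must span the same plane of matrices: they are the rank-1 matrices of the form x·S₀ + y·S₁.
The 2×2 minor of x·S₀ + y·S₁ on rows {0,1}, columns {0,1} is −96·x² − 96·xy + 72·y² = (-24)·(2·x + 3·y)(2·x − y), vanishing at (x:y) = (3:-2) and (1:2).
M₁ = 3·S₀ − 2·S₁ = [[0, 0, 0], [0, -32, 32], [0, 48, -48]] = (-16)·[0, 2, -3][0, 1, -1]ᵀ and M₂ = S₀ + 2·S₁ = [[48, -48, 24], [-16, 16, -8], [16, -16, 8]] = 8·[3, -1, 1][2, -2, 1]ᵀ, so take a₁ = [0, 2, -3], b₁ = [0, 1, -1], a₂ = [3, -1, 1], b₂ = [2, -2, 1].
Each slice is an integer combination of E₁ = a₁b₁ᵀ and E₂ = a₂b₂ᵀ: S₀ = −4·E₁ + 2·E₂, S₁ = 2·E₁ + 3·E₂, S₂ = −2·E₁ + 3·E₂; reading off coefficients, c₁ = [-4, 2, -2] and c₂ = [2, 3, 3].
Hence T = [0, 2, -3] (x) [0, 1, -1] (x) [-4, 2, -2] + [3, -1, 1] (x) [2, -2, 1] (x) [2, 3, 3], so rank(T) ≤ 2.
These bounds meet, so rank(T) = 2.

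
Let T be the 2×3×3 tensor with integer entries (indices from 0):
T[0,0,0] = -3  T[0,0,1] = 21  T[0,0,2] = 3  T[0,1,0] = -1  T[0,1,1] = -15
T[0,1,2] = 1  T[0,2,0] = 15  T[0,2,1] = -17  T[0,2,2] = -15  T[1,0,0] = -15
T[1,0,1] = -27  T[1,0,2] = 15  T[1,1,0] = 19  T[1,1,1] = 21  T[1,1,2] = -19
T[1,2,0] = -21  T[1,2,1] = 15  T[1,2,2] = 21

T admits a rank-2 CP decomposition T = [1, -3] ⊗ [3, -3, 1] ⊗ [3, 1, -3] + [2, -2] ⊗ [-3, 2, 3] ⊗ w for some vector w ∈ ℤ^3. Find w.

Subtract the known terms from T to get the rank-1 residual R = [2, -2] ⊗ [-3, 2, 3] ⊗ w, so R[i,j,k] = a[i]·b[j]·w[k]. Pick indices with nonzero a[0]·b[0] = (2)·(-3) = -6. Only the fibre through (0,0,·) is needed: R[0,0,:] = T[0,0,:] − Σₗ aₗ[0]bₗ[0]cₗ = [-3, 21, 3] − (1)·(3)·[3, 1, -3] = [-12, 18, 12]. Then w[k] = R[0,0,k] / -6 for each k, giving w = [-12, 18, 12] / -6 = [2, -3, -2].

w = [2, -3, -2]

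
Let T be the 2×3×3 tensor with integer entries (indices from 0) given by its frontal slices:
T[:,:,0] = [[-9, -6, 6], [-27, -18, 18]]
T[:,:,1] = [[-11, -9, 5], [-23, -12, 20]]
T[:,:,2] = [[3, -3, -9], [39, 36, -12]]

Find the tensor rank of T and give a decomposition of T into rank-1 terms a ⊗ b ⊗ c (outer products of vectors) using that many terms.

Lower bound: the mode-3 unfolding of T (rows indexed by k, columns by (i,j) = (0,0), (0,1), (0,2), (1,0), (1,1), (1,2)) is [[-9, -6, 6, -27, -18, 18], [-11, -9, 5, -23, -12, 20], [3, -3, -9, 39, 36, -12]].
There the 2×2 minor on rows k ∈ {0, 1}, columns (i,j) ∈ {(0,0), (0,1)} is det [[-9, -6], [-11, -9]] = 15 ≠ 0, so this unfolding has rank ≥ 2; CP rank is at least every unfolding rank, so rank(T) ≥ 2. (Flattening ranks never certify an upper bound on CP rank; for that we must actually write T with 2 rank-1 terms.)
Upper bound — finding two terms. Write S_k = T[:,:,k] for the frontal slices: S₀ = [[-9, -6, 6], [-27, -18, 18]], S₁ = [[-11, -9, 5], [-23, -12, 20]], S₂ = [[3, -3, -9], [39, 36, -12]].
If T = a₁ ⊗ b₁ ⊗ c₁ + a₂ ⊗ b₂ ⊗ c₂ then each S_k = c₁[k]·a₁b₁ᵀ + c₂[k]·a₂b₂ᵀ. S₀ and S₁ are linearly independent, so a₁b₁ᵀ and a₂b₂ᵀ must span the same plane of matrices: they are the rank-1 matrices of the form x·S₀ + y·S₁.
The 2×2 minor of x·S₀ + y·S₁ on rows {0,1}, columns {0,1} is −75·xy − 75·y² = (-75)·(y)(x + y), vanishing at (x:y) = (1:0) and (1:-1).
M₁ = S₀ = [[-9, -6, 6], [-27, -18, 18]] = (-3)·(1, 3)(3, 2, -2)ᵀ and M₂ = S₀ − S₁ = [[2, 3, 1], [-4, -6, -2]] = (1, -2)(2, 3, 1)ᵀ, so take a₁ = (1, 3), b₁ = (3, 2, -2), a₂ = (1, -2), b₂ = (2, 3, 1).
Each slice is an integer combination of E₁ = a₁b₁ᵀ and E₂ = a₂b₂ᵀ: S₀ = −3·E₁, S₁ = −3·E₁ − E₂, S₂ = 3·E₁ − 3·E₂; reading off coefficients, c₁ = (-3, -3, 3) and c₂ = (0, -1, -3).
Hence T = (1, 3) ⊗ (3, 2, -2) ⊗ (-3, -3, 3) + (1, -2) ⊗ (2, 3, 1) ⊗ (0, -1, -3), so rank(T) ≤ 2.
These bounds meet, so rank(T) = 2.

rank(T) = 2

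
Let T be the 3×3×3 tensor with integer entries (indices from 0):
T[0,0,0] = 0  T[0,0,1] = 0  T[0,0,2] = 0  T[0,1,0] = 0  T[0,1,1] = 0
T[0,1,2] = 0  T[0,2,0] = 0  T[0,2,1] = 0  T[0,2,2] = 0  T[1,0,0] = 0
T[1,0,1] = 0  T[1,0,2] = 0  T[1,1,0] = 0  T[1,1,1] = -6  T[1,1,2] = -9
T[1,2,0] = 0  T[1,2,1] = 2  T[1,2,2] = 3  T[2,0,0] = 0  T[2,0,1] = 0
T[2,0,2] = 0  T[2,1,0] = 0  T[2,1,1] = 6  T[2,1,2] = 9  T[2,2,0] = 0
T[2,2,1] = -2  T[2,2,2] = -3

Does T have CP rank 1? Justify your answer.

Yes

If T = a ⊗ b ⊗ c then every fibre of T is a multiple of the corresponding factor, so read the factors off the fibres through the nonzero entry T[1,1,1] = -6.
The mode-1 fibre T[:,1,1] = [0, -6, 6] gives a = [0, 1, -1] (primitive direction); the mode-2 fibre T[1,:,1] = [0, -6, 2] gives b = [0, 3, -1]; then c[k] = T[1,1,k] / (a[1]·b[1]) = [0, -6, -9] / 3 = [0, -2, -3].
Expanding [0, 1, -1] ⊗ [0, 3, -1] ⊗ [0, -2, -3] reproduces all 27 entries of T, so T = [0, 1, -1] ⊗ [0, 3, -1] ⊗ [0, -2, -3] and rank(T) ≤ 1.
Equivalently every frontal slice T[:,:,k] is c[k] times the rank-1 matrix [0, 1, -1] ⊗ [0, 3, -1]. So T has rank 1 (it is nonzero).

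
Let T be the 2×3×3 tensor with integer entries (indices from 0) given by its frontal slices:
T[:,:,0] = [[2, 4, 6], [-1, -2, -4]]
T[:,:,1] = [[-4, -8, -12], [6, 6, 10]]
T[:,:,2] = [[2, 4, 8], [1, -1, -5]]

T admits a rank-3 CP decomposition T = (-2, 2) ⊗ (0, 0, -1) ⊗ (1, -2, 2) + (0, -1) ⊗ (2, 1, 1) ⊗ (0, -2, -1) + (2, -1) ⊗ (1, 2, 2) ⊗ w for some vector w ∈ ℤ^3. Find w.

Subtract the known terms from T to get the rank-1 residual R = (2, -1) ⊗ (1, 2, 2) ⊗ w, so R[i,j,k] = a[i]·b[j]·w[k]. Pick indices with nonzero a[0]·b[0] = (2)·(1) = 2. Only the fibre through (0,0,·) is needed: R[0,0,:] = T[0,0,:] − Σₗ aₗ[0]bₗ[0]cₗ = [2, -4, 2] − (-2)·(0)·(1, -2, 2) − (0)·(2)·(0, -2, -1) = [2, -4, 2]. Then w[k] = R[0,0,k] / 2 for each k, giving w = [2, -4, 2] / 2 = (1, -2, 1).

w = (1, -2, 1)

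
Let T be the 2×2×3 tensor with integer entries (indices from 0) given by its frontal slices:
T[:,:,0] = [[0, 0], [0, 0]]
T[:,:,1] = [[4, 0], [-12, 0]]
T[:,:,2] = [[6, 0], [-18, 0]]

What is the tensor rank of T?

Lower bound: T ≠ 0 (e.g. T[0,0,1] = 4), so rank(T) ≥ 1.
Upper bound: the mode-1 fibre T[:,0,1] = [4, -12] gives a = [1, -3] (primitive direction); the mode-2 fibre T[0,:,1] = [4, 0] gives b = [1, 0]; then c[k] = T[0,0,k] / (a[0]·b[0]) = [0, 4, 6] / 1 = [0, 4, 6].
Expanding [1, -3] (x) [1, 0] (x) [0, 4, 6] reproduces all 12 entries of T, so T = [1, -3] (x) [1, 0] (x) [0, 4, 6] and rank(T) ≤ 1.
These bounds meet, so rank(T) = 1.

1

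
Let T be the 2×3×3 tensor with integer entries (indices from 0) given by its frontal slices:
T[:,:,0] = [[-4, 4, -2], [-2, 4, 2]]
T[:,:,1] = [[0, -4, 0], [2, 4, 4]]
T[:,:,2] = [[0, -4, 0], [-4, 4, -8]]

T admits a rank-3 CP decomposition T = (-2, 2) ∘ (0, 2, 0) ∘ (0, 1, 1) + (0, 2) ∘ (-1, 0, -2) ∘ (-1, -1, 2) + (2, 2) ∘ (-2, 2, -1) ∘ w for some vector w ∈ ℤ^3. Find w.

Subtract the known terms from T to get the rank-1 residual R = (2, 2) ∘ (-2, 2, -1) ∘ w, so R[i,j,k] = a[i]·b[j]·w[k]. Pick indices with nonzero a[0]·b[0] = (2)·(-2) = -4. Only the fibre through (0,0,·) is needed: R[0,0,:] = T[0,0,:] − Σₗ aₗ[0]bₗ[0]cₗ = [-4, 0, 0] − (-2)·(0)·(0, 1, 1) − (0)·(-1)·(-1, -1, 2) = [-4, 0, 0]. Then w[k] = R[0,0,k] / -4 for each k, giving w = [-4, 0, 0] / -4 = (1, 0, 0).

w = (1, 0, 0)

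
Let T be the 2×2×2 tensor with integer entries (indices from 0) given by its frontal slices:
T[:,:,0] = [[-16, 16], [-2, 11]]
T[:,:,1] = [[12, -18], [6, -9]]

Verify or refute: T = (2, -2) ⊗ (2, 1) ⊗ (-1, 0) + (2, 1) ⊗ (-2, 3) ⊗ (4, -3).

Reconstruct entry (0,0,0) from the claimed factors: Σₗ aₗ[0]bₗ[0]cₗ[0] = (2)·(2)·(-1) + (2)·(-2)·(4) = -20, but T[0,0,0] = -16. The claim is false.

No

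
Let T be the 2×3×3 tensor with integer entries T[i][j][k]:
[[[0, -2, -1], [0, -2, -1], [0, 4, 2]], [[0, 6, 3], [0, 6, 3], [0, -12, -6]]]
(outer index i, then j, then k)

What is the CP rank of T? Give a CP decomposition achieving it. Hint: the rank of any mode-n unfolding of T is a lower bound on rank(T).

rank(T) = 1

Lower bound: T ≠ 0 (e.g. T[0,0,1] = -2), so rank(T) ≥ 1.
Upper bound: the mode-1 fibre T[:,0,1] = [-2, 6] gives a = [1, -3] (primitive direction); the mode-2 fibre T[0,:,1] = [-2, -2, 4] gives b = [1, 1, -2]; then c[k] = T[0,0,k] / (a[0]·b[0]) = [0, -2, -1] / 1 = [0, -2, -1].
Expanding [1, -3] ⊗ [1, 1, -2] ⊗ [0, -2, -1] reproduces all 18 entries of T, so T = [1, -3] ⊗ [1, 1, -2] ⊗ [0, -2, -1] and rank(T) ≤ 1.
These bounds meet, so rank(T) = 1.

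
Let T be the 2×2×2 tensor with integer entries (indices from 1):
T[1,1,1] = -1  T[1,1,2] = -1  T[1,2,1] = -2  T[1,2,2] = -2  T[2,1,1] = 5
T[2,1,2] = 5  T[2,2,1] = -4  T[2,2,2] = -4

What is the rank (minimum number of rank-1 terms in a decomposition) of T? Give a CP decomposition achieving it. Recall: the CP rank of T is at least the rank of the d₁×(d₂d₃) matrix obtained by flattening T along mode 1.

rank(T) = 2

Lower bound: the mode-1 unfolding of T (rows indexed by i, columns by (j,k) = (1,1), (1,2), (2,1), (2,2)) is [[-1, -1, -2, -2], [5, 5, -4, -4]].
There the 2×2 minor on rows i ∈ {1, 2}, columns (j,k) ∈ {(1,1), (2,1)} is det [[-1, -2], [5, -4]] = 14 ≠ 0, so this unfolding has rank ≥ 2; CP rank is at least every unfolding rank, so rank(T) ≥ 2. (Flattening ranks never certify an upper bound on CP rank; for that we must actually write T with 2 rank-1 terms.)
Upper bound — finding two terms. Every mode-3 slice of T is a multiple of one matrix: T[:,:,k] = c[k]·M with c = [1, 1] and M = [[-1, -2], [5, -4]] (rows indexed by i, columns by j). So it suffices to write M as a sum of two rank-1 matrices.
Splitting M by its rows (i = 1, 2), M = [1, 0][-1, -2]ᵀ + [0, 1][5, -4]ᵀ.
Hence T = [1, 0] (x) [-1, -2] (x) [1, 1] + [0, 1] (x) [5, -4] (x) [1, 1], so rank(T) ≤ 2.
These bounds meet, so rank(T) = 2.
Check entry T[2,2,2] = -4: (0)·(-2)·(1) + (1)·(-4)·(1) = -4.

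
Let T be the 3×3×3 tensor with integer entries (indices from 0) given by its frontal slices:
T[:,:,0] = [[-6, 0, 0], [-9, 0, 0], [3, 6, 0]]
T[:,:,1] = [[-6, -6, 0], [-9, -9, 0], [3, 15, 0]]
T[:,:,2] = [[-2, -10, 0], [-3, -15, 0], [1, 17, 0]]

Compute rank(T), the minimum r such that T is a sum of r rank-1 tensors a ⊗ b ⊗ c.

2

Lower bound: the mode-2 unfolding of T (rows indexed by j, columns by (i,k) = (0,0), (0,1), (0,2), (1,0), (1,1), (1,2), (2,0), (2,1), (2,2)) is [[-6, -6, -2, -9, -9, -3, 3, 3, 1], [0, -6, -10, 0, -9, -15, 6, 15, 17], [0, 0, 0, 0, 0, 0, 0, 0, 0]].
There the 2×2 minor on rows j ∈ {0, 1}, columns (i,k) ∈ {(0,0), (0,1)} is det [[-6, -6], [0, -6]] = 36 ≠ 0, so this unfolding has rank ≥ 2; CP rank is at least every unfolding rank, so rank(T) ≥ 2. (Flattening ranks never certify an upper bound on CP rank; for that we must actually write T with 2 rank-1 terms.)
Upper bound — finding two terms. Write S_k = T[:,:,k] for the frontal slices: S₀ = [[-6, 0, 0], [-9, 0, 0], [3, 6, 0]], S₁ = [[-6, -6, 0], [-9, -9, 0], [3, 15, 0]], S₂ = [[-2, -10, 0], [-3, -15, 0], [1, 17, 0]].
If T = a₁ ⊗ b₁ ⊗ c₁ + a₂ ⊗ b₂ ⊗ c₂ then each S_k = c₁[k]·a₁b₁ᵀ + c₂[k]·a₂b₂ᵀ. S₀ and S₁ are linearly independent, so a₁b₁ᵀ and a₂b₂ᵀ must span the same plane of matrices: they are the rank-1 matrices of the form x·S₀ + y·S₁.
The 2×2 minor of x·S₀ + y·S₁ on rows {0,2}, columns {0,1} is −36·x² − 108·xy − 72·y² = (-36)·(x + 2·y)(x + y), vanishing at (x:y) = (2:-1) and (1:-1).
M₁ = 2·S₀ − S₁ = [[-6, 6, 0], [-9, 9, 0], [3, -3, 0]] = (-3)·[2, 3, -1][1, -1, 0]ᵀ and M₂ = S₀ − S₁ = [[0, 6, 0], [0, 9, 0], [0, -9, 0]] = 3·[2, 3, -3][0, 1, 0]ᵀ, so take a₁ = [2, 3, -1], b₁ = [1, -1, 0], a₂ = [2, 3, -3], b₂ = [0, 1, 0].
Each slice is an integer combination of E₁ = a₁b₁ᵀ and E₂ = a₂b₂ᵀ: S₀ = −3·E₁ − 3·E₂, S₁ = −3·E₁ − 6·E₂, S₂ = −E₁ − 6·E₂; reading off coefficients, c₁ = [-3, -3, -1] and c₂ = [-3, -6, -6].
Hence T = [2, 3, -1] ⊗ [1, -1, 0] ⊗ [-3, -3, -1] + [2, 3, -3] ⊗ [0, 1, 0] ⊗ [-3, -6, -6], so rank(T) ≤ 2.
These bounds meet, so rank(T) = 2.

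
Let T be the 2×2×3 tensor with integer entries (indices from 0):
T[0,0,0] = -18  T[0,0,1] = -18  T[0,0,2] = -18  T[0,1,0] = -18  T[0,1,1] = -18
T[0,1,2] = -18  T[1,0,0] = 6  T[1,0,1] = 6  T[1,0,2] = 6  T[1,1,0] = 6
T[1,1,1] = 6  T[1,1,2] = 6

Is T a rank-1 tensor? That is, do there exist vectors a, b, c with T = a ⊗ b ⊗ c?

Yes

If T = a ⊗ b ⊗ c then every fibre of T is a multiple of the corresponding factor, so read the factors off the fibres through the nonzero entry T[0,0,0] = -18.
The mode-1 fibre T[:,0,0] = [-18, 6] gives a = [3, -1] (primitive direction); the mode-2 fibre T[0,:,0] = [-18, -18] gives b = [1, 1]; then c[k] = T[0,0,k] / (a[0]·b[0]) = [-18, -18, -18] / 3 = [-6, -6, -6].
Expanding [3, -1] ⊗ [1, 1] ⊗ [-6, -6, -6] reproduces all 12 entries of T, so T = [3, -1] ⊗ [1, 1] ⊗ [-6, -6, -6] and rank(T) ≤ 1.
Equivalently every frontal slice T[:,:,k] is c[k] times the rank-1 matrix [3, -1] ⊗ [1, 1]. So T has rank 1 (it is nonzero).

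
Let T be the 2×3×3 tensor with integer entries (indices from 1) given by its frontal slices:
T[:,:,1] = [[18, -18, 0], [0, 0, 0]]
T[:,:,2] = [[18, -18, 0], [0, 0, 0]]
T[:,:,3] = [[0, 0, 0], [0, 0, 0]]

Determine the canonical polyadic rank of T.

Lower bound: T ≠ 0 (e.g. T[1,1,1] = 18), so rank(T) ≥ 1.
Upper bound: if T = a ∘ b ∘ c then every fibre of T is a multiple of the corresponding factor, so read the factors off the fibres through the nonzero entry T[1,1,1] = 18.
The mode-1 fibre T[:,1,1] = [18, 0] gives a = [1, 0] (primitive direction); the mode-2 fibre T[1,:,1] = [18, -18, 0] gives b = [1, -1, 0]; then c[k] = T[1,1,k] / (a[1]·b[1]) = [18, 18, 0] / 1 = [18, 18, 0].
Expanding [1, 0] ∘ [1, -1, 0] ∘ [18, 18, 0] reproduces all 18 entries of T, so T = [1, 0] ∘ [1, -1, 0] ∘ [18, 18, 0] and rank(T) ≤ 1.
These bounds meet, so rank(T) = 1.
Check entry T[2,3,2] = 0: (0)·(0)·(18) = 0.

1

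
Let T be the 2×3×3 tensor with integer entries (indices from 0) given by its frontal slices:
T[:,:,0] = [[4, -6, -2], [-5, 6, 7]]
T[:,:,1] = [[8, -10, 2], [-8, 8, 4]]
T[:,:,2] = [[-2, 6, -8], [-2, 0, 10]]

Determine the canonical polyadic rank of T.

Lower bound: the mode-2 unfolding of T (rows indexed by j, columns by (i,k) = (0,0), (0,1), (0,2), (1,0), (1,1), (1,2)) is [[4, 8, -2, -5, -8, -2], [-6, -10, 6, 6, 8, 0], [-2, 2, -8, 7, 4, 10]].
There the 3×3 minor on rows j ∈ {0, 1, 2}, columns (i,k) ∈ {(0,0), (0,1), (0,2)} is det [[4, 8, -2], [-6, -10, 6], [-2, 2, -8]] = -144 ≠ 0, so this unfolding has rank ≥ 3; CP rank is at least every unfolding rank, so rank(T) ≥ 3. (Unfolding ranks only ever bound the CP rank from below — rank(T) can be strictly larger than all of them — so the matching upper bound has to come from an explicit 3-term decomposition.)
Upper bound: T is a sum of 3 rank-1 terms, T = (1, -2) (x) (1, -1, -2) (x) (2, 2, 2) + (1, -1) (x) (1, 0, 1) (x) (0, 2, 0) + (2, -1) (x) (1, -2, 1) (x) (1, 2, -2) (written with every a and b primitive with positive leading entry and the scale carried by c; CP decompositions are not unique, and this one is verified by expanding entrywise), so rank(T) ≤ 3.
These bounds meet, so rank(T) = 3.

3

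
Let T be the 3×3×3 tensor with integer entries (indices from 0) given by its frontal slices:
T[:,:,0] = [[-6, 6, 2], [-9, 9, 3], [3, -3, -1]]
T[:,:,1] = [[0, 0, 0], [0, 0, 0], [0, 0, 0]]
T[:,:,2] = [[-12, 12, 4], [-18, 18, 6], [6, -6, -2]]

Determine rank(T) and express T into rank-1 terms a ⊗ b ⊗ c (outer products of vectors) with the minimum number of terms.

rank(T) = 1

Lower bound: T ≠ 0 (e.g. T[0,0,0] = -6), so rank(T) ≥ 1.
Upper bound: if T = a ⊗ b ⊗ c then every fibre of T is a multiple of the corresponding factor, so read the factors off the fibres through the nonzero entry T[0,0,0] = -6.
The mode-1 fibre T[:,0,0] = [-6, -9, 3] gives a = [2, 3, -1] (primitive direction); the mode-2 fibre T[0,:,0] = [-6, 6, 2] gives b = [3, -3, -1]; then c[k] = T[0,0,k] / (a[0]·b[0]) = [-6, 0, -12] / 6 = [-1, 0, -2].
Expanding [2, 3, -1] ⊗ [3, -3, -1] ⊗ [-1, 0, -2] reproduces all 27 entries of T, so T = [2, 3, -1] ⊗ [3, -3, -1] ⊗ [-1, 0, -2] and rank(T) ≤ 1.
These bounds meet, so rank(T) = 1.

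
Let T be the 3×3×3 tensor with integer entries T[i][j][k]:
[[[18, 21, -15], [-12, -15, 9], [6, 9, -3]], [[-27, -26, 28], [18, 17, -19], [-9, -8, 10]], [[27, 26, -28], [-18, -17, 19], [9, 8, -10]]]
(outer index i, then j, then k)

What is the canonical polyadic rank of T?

2

Lower bound: the mode-3 unfolding of T (rows indexed by k, columns by (i,j) = (0,0), (0,1), (0,2), (1,0), (1,1), (1,2), (2,0), (2,1), (2,2)) is [[18, -12, 6, -27, 18, -9, 27, -18, 9], [21, -15, 9, -26, 17, -8, 26, -17, 8], [-15, 9, -3, 28, -19, 10, -28, 19, -10]].
There the 2×2 minor on rows k ∈ {0, 1}, columns (i,j) ∈ {(0,0), (0,1)} is det [[18, -12], [21, -15]] = -18 ≠ 0, so this unfolding has rank ≥ 2; CP rank is at least every unfolding rank, so rank(T) ≥ 2. (Unfolding ranks only ever bound the CP rank from below — rank(T) can be strictly larger than all of them — so the matching upper bound has to come from an explicit 2-term decomposition.)
Upper bound — finding two terms. Write S_k = T[:,:,k] for the frontal slices: S₀ = [[18, -12, 6], [-27, 18, -9], [27, -18, 9]], S₁ = [[21, -15, 9], [-26, 17, -8], [26, -17, 8]], S₂ = [[-15, 9, -3], [28, -19, 10], [-28, 19, -10]].
If T = a₁ ⊗ b₁ ⊗ c₁ + a₂ ⊗ b₂ ⊗ c₂ then each S_k = c₁[k]·a₁b₁ᵀ + c₂[k]·a₂b₂ᵀ. S₀ and S₁ are linearly independent, so a₁b₁ᵀ and a₂b₂ᵀ must span the same plane of matrices: they are the rank-1 matrices of the form x·S₀ + y·S₁.
The 2×2 minor of x·S₀ + y·S₁ on rows {0,1}, columns {0,1} is −33·xy − 33·y² = (-33)·(y)(x + y), vanishing at (x:y) = (1:0) and (1:-1).
M₁ = S₀ = [[18, -12, 6], [-27, 18, -9], [27, -18, 9]] = 3·[2, -3, 3][3, -2, 1]ᵀ and M₂ = S₀ − S₁ = [[-3, 3, -3], [-1, 1, -1], [1, -1, 1]] = −[3, 1, -1][1, -1, 1]ᵀ, so take a₁ = [2, -3, 3], b₁ = [3, -2, 1], a₂ = [3, 1, -1], b₂ = [1, -1, 1].
Each slice is an integer combination of E₁ = a₁b₁ᵀ and E₂ = a₂b₂ᵀ: S₀ = 3·E₁, S₁ = 3·E₁ + E₂, S₂ = −3·E₁ + E₂; reading off coefficients, c₁ = [3, 3, -3] and c₂ = [0, 1, 1].
Hence T = [2, -3, 3] ⊗ [3, -2, 1] ⊗ [3, 3, -3] + [3, 1, -1] ⊗ [1, -1, 1] ⊗ [0, 1, 1], so rank(T) ≤ 2.
These bounds meet, so rank(T) = 2.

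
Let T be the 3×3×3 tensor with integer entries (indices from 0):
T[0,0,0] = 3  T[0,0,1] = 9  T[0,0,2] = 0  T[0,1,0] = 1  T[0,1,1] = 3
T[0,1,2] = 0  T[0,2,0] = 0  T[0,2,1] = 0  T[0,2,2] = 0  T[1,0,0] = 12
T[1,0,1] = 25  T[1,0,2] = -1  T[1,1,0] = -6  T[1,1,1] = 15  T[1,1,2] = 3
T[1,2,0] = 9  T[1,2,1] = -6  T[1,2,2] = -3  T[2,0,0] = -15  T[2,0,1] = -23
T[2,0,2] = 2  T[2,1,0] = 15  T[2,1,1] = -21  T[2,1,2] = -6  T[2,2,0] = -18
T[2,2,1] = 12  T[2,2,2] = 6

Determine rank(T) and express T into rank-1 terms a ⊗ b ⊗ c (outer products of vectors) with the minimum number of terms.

Lower bound: the mode-3 unfolding of T (rows indexed by k, columns by (i,j) = (0,0), (0,1), (0,2), (1,0), (1,1), (1,2), (2,0), (2,1), (2,2)) is [[3, 1, 0, 12, -6, 9, -15, 15, -18], [9, 3, 0, 25, 15, -6, -23, -21, 12], [0, 0, 0, -1, 3, -3, 2, -6, 6]].
There the 2×2 minor on rows k ∈ {0, 1}, columns (i,j) ∈ {(0,0), (1,0)} is det [[3, 12], [9, 25]] = -33 ≠ 0, so this unfolding has rank ≥ 2; CP rank is at least every unfolding rank, so rank(T) ≥ 2. (This is only a lower bound: in general the CP rank may exceed every unfolding rank, so we still need to exhibit 2 rank-1 terms summing to T.)
Upper bound — finding two terms. Write S_k = T[:,:,k] for the frontal slices: S₀ = [[3, 1, 0], [12, -6, 9], [-15, 15, -18]], S₁ = [[9, 3, 0], [25, 15, -6], [-23, -21, 12]], S₂ = [[0, 0, 0], [-1, 3, -3], [2, -6, 6]].
If T = a₁ ⊗ b₁ ⊗ c₁ + a₂ ⊗ b₂ ⊗ c₂ then each S_k = c₁[k]·a₁b₁ᵀ + c₂[k]·a₂b₂ᵀ. S₀ and S₁ are linearly independent, so a₁b₁ᵀ and a₂b₂ᵀ must span the same plane of matrices: they are the rank-1 matrices of the form x·S₀ + y·S₁.
The 2×2 minor of x·S₀ + y·S₁ on rows {0,1}, columns {0,1} is −30·x² − 70·xy + 60·y² = (-10)·(x + 3·y)(3·x − 2·y), vanishing at (x:y) = (3:-1) and (2:3).
M₁ = 3·S₀ − S₁ = [[0, 0, 0], [11, -33, 33], [-22, 66, -66]] = 11·(0, 1, -2)(1, -3, 3)ᵀ and M₂ = 2·S₀ + 3·S₁ = [[33, 11, 0], [99, 33, 0], [-99, -33, 0]] = 11·(1, 3, -3)(3, 1, 0)ᵀ, so take a₁ = (0, 1, -2), b₁ = (1, -3, 3), a₂ = (1, 3, -3), b₂ = (3, 1, 0).
Each slice is an integer combination of E₁ = a₁b₁ᵀ and E₂ = a₂b₂ᵀ: S₀ = 3·E₁ + E₂, S₁ = −2·E₁ + 3·E₂, S₂ = −E₁; reading off coefficients, c₁ = (3, -2, -1) and c₂ = (1, 3, 0).
Hence T = (0, 1, -2) ⊗ (1, -3, 3) ⊗ (3, -2, -1) + (1, 3, -3) ⊗ (3, 1, 0) ⊗ (1, 3, 0), so rank(T) ≤ 2.
These bounds meet, so rank(T) = 2.
Check entry T[0,1,0] = 1: (0)·(-3)·(3) + (1)·(1)·(1) = 1.

rank(T) = 2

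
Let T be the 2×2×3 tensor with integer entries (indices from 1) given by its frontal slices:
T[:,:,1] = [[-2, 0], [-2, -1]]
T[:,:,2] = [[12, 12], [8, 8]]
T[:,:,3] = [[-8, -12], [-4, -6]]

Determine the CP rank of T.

2

Lower bound: in the mode-1 unfolding of T (rows indexed by i, columns by (j,k)) the 2×2 minor on rows i ∈ {1, 2}, columns (j,k) ∈ {(1,1), (1,2)} is det [[-2, 12], [-2, 8]] = 8 ≠ 0, so that unfolding has rank ≥ 2 and hence rank(T) ≥ 2 (CP rank is at least every unfolding rank, though it can be larger).
Upper bound: with S_k = T[:,:,k], the two rank-1 terms a₁b₁ᵀ, a₂b₂ᵀ are the rank-1 members of the pencil x·S₁ + y·S₂.
det(x·S₁ + y·S₂) is 2·x² − 4·xy = 2·(x − 2·y)(x), vanishing at (x:y) = (2:1) and (0:1).
M₁ = 2·S₁ + S₂ = [[8, 12], [4, 6]] = 2·(2, 1)(2, 3)ᵀ and M₂ = S₂ = [[12, 12], [8, 8]] = 4·(3, 2)(1, 1)ᵀ, so take a₁ = (2, 1), b₁ = (2, 3), a₂ = (3, 2), b₂ = (1, 1).
Each slice is an integer combination of E₁ = a₁b₁ᵀ and E₂ = a₂b₂ᵀ: S₁ = E₁ − 2·E₂, S₂ = 4·E₂, S₃ = −2·E₁; reading off coefficients, c₁ = (1, 0, -2) and c₂ = (-2, 4, 0).
Hence T = (2, 1) ⊗ (2, 3) ⊗ (1, 0, -2) + (3, 2) ⊗ (1, 1) ⊗ (-2, 4, 0), so rank(T) ≤ 2.
These bounds meet, so rank(T) = 2.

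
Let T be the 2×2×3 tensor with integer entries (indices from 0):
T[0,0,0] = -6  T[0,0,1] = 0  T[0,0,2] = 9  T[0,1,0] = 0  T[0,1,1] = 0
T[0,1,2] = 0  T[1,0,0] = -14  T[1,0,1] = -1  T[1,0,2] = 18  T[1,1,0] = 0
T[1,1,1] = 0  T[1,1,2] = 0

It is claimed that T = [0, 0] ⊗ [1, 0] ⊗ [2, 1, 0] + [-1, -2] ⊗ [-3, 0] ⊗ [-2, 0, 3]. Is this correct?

Reconstruct entry (1,0,0) from the claimed factors: Σₗ aₗ[1]bₗ[0]cₗ[0] = (0)·(1)·(2) + (-2)·(-3)·(-2) = -12, but T[1,0,0] = -14. The claim is false.

No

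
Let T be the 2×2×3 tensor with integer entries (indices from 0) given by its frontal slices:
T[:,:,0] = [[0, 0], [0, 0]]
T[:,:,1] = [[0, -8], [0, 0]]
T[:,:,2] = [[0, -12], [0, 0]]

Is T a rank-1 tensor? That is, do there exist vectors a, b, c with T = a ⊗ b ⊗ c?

Yes

If T = a ⊗ b ⊗ c then every fibre of T is a multiple of the corresponding factor, so read the factors off the fibres through the nonzero entry T[0,1,1] = -8.
The mode-1 fibre T[:,1,1] = [-8, 0] gives a = [1, 0] (primitive direction); the mode-2 fibre T[0,:,1] = [0, -8] gives b = [0, 1]; then c[k] = T[0,1,k] / (a[0]·b[1]) = [0, -8, -12] / 1 = [0, -8, -12].
Expanding [1, 0] ⊗ [0, 1] ⊗ [0, -8, -12] reproduces all 12 entries of T, so T = [1, 0] ⊗ [0, 1] ⊗ [0, -8, -12] and rank(T) ≤ 1.
Equivalently every frontal slice T[:,:,k] is c[k] times the rank-1 matrix [1, 0] ⊗ [0, 1]. So T has rank 1 (it is nonzero).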